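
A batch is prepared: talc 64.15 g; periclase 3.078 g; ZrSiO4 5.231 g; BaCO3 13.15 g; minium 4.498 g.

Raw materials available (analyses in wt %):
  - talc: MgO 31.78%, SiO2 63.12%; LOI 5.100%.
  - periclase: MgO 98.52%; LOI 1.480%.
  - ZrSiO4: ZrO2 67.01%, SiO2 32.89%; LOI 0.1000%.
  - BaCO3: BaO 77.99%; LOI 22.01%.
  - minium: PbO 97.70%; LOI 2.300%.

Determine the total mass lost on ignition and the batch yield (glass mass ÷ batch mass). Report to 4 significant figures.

Rounding to 4 significant figures applies to each mid-chain value as printed; full float precision is kept from start to finish. Exactly one rounding lands on each reported number — derived quantities (the totals, LOI, net glass mass, the five compositions, the yield) are recomputed from the weighed amounts at 83.79 g of glass in full float precision precisely as stated by the problem or the answer.
Loss on ignition, line by line:
  talc: 64.15 × 0.05100 = 3.272 g
  periclase: 3.078 × 0.01480 = 0.04555 g
  ZrSiO4: 5.231 × 0.001000 = 0.005231 g
  BaCO3: 13.15 × 0.2201 = 2.894 g
  minium: 4.498 × 0.02300 = 0.1035 g
Total LOI = 6.320 g
Glass = batch − LOI = 90.11 − 6.320 = 83.79 g

LOI loss = 6.320 g; glass = 83.79 g; yield = 92.99%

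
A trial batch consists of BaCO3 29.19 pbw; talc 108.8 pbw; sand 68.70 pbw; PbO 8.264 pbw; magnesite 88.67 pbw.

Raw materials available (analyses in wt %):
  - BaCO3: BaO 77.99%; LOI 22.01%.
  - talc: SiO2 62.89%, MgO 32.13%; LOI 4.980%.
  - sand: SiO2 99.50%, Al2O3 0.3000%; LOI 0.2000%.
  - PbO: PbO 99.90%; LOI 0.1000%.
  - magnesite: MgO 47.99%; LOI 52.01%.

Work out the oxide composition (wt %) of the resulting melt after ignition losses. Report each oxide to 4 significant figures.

All internal work carries full float precision throughout; the intermediate values are printed rounded to four significant figures at each printed step. Exactly one rounding lands on each reported value. All derived quantities, which include the yield, totals, glass mass, five oxide percentages, LOI, are carried in full precision, as set out in the question or the answer, from the batch weights per 245.5 pbw of glass.
What the batch supplies per oxide:
  SiO2: 108.8·0.6289 + 68.70·0.9950 = 136.8 pbw
  BaO: 29.19·0.7799 = 22.77 pbw
  Al2O3: 68.70·0.003000 = 0.2061 pbw
  MgO: 108.8·0.3213 + 88.67·0.4799 = 77.51 pbw
  PbO: 8.264·0.9990 = 8.256 pbw
LOI: 29.19·0.2201 + 108.8·0.04980 + 68.70·0.002000 + 8.264·0.001000 + 88.67·0.5201 = 58.11 pbw
Glass = total batch minus LOI = 303.6 − 58.11 = 245.5 pbw (= the summed oxide contributions)
percent share: oxide ÷ glass, ×100

Glass mass = 245.5 pbw (batch 303.6 − LOI 58.11).
Composition: SiO2 55.71%, BaO 9.272%, Al2O3 0.08394%, MgO 31.57%, PbO 3.363%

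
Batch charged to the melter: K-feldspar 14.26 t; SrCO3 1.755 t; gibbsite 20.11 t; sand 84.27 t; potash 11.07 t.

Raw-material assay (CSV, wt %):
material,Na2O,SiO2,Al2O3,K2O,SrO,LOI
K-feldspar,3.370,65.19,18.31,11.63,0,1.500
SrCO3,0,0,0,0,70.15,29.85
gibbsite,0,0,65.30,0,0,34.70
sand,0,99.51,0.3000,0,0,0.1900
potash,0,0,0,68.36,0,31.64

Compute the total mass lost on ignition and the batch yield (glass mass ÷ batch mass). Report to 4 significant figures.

All internal work holds exact precision end to end; intermediates are shown, rounded to 4 significant figures, within the worked lines — each reported result is rounded exactly once — derived quantities are re-derived using the weight values for 120.1 t of glass at full float precision (the totals, yield, net glass mass, five oxide percentages, LOI), as given in either problem or answer.
Material-by-material LOI:
  K-feldspar: 14.26 × 0.01500 = 0.2139 t
  SrCO3: 1.755 × 0.2985 = 0.5239 t
  gibbsite: 20.11 × 0.3470 = 6.978 t
  sand: 84.27 × 0.001900 = 0.1601 t
  potash: 11.07 × 0.3164 = 3.503 t
Total LOI = 11.38 t
Glass = batch − LOI = 131.5 − 11.38 = 120.1 t

LOI loss = 11.38 t; glass = 120.1 t; yield = 91.34%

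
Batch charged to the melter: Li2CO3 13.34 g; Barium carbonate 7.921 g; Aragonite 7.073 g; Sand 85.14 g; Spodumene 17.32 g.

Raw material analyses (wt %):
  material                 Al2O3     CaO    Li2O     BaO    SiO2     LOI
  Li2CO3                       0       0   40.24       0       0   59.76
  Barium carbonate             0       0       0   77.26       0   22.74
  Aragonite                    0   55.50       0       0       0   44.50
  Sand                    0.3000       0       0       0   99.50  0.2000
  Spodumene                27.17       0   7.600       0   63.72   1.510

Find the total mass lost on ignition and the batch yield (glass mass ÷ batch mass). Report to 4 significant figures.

LOI loss = 13.35 g; glass = 117.4 g; yield = 89.79%

The working math keeps full precision in all steps; values along the way are shown rounded to 4 significant figures on the page. Exactly one rounding goes into every reported value. The derived quantities, which include the totals, ignition loss, net glass mass, the yield, the five compositions, are carried in exact precision, exactly as shown in problem or answer, from the weighed amounts on 117.4 g of glass.
Material-by-material LOI:
  Li2CO3: 13.34 × 0.5976 = 7.972 g
  Barium carbonate: 7.921 × 0.2274 = 1.801 g
  Aragonite: 7.073 × 0.4450 = 3.147 g
  Sand: 85.14 × 0.002000 = 0.1703 g
  Spodumene: 17.32 × 0.01510 = 0.2615 g
Total LOI = 13.35 g
Glass = batch − LOI = 130.8 − 13.35 = 117.4 g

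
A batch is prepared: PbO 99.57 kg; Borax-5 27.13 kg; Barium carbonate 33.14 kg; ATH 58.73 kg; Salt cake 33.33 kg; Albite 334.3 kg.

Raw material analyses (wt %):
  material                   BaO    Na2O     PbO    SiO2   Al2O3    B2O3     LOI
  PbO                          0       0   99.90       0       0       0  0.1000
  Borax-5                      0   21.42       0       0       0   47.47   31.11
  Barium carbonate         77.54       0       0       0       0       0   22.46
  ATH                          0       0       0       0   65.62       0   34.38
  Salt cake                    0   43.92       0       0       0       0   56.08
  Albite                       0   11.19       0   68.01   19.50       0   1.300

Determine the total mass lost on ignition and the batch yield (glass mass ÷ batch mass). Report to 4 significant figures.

LOI loss = 59.21 kg; glass = 527.0 kg; yield = 89.90%

Mid-chain values are shown rounded to four significant digits between the steps; every computation keeps full precision all the way through. Every reported figure takes just one rounding; the derived quantities (totals, ignition loss, six oxide percentages, glass mass, the yield) are re-derived from the weighed amounts on 527.0 kg of glass at full float precision, precisely as stated by the problem or the answer.
Per-material ignition loss:
  PbO: 99.57 × 0.001000 = 0.09957 kg
  Borax-5: 27.13 × 0.3111 = 8.440 kg
  Barium carbonate: 33.14 × 0.2246 = 7.443 kg
  ATH: 58.73 × 0.3438 = 20.19 kg
  Salt cake: 33.33 × 0.5608 = 18.69 kg
  Albite: 334.3 × 0.01300 = 4.346 kg
Total LOI = 59.21 kg
Glass = batch − LOI = 586.2 − 59.21 = 527.0 kg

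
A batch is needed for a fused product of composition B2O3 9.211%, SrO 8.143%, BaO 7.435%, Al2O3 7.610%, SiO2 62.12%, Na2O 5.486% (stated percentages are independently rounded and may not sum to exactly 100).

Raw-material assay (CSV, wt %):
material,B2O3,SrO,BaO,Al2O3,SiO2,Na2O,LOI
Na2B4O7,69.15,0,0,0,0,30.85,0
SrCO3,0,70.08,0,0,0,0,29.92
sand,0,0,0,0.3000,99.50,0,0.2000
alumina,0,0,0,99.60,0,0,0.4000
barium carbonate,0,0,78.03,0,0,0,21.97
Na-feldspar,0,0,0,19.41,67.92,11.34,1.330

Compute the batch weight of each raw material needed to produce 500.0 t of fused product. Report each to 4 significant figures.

Batch per 500.0 t fused product:
  Na2B4O7: 66.60 t
  SrCO3: 58.10 t
  sand: 270.7 t
  alumina: 25.56 t
  barium carbonate: 47.64 t
  Na-feldspar: 60.70 t
Total batch = 529.3 t; LOI loss = 29.30 t; yield = 94.46%

All arithmetic maintains full precision from first step to last; mid-chain values are displayed, rounded to 4 significant figures, when written out — exactly one rounding lands on each reported result. All derived quantities (the totals, glass mass, LOI, the yield, the six compositions) are carried in full float precision from the batch weights at 500.0 t of glass, exactly as printed in problem or answer.
Oxide-by-oxide targets in 500.0 t fused product:
  B2O3: 9.211% × 500.0 = 46.06 t
  SrO: 8.143% × 500.0 = 40.72 t
  BaO: 7.435% × 500.0 = 37.17 t
  Al2O3: 7.610% × 500.0 = 38.05 t
  SiO2: 62.12% × 500.0 = 310.6 t
  Na2O: 5.486% × 500.0 = 27.43 t
Checking each oxide sum from the weights as reported, for the quoted basis mass (summed amounts equal target values given rounding of the digits):
  B2O3: 66.60·0.6915 = 46.05 t (target 46.06 t)
  SrO: 58.10·0.7008 = 40.72 t (target 40.72 t)
  BaO: 47.64·0.7803 = 37.17 t (target 37.17 t)
  Al2O3: 270.7·0.003000 + 25.56·0.9960 + 60.70·0.1941 = 38.05 t (target 38.05 t)
  SiO2: 270.7·0.9950 + 60.70·0.6792 = 310.6 t (target 310.6 t)
  Na2O: 66.60·0.3085 + 60.70·0.1134 = 27.43 t (target 27.43 t)
Consistency of the glass mass: batch Σ − ignition loss = 500.0 t (targets for the oxides total 500.0 t; basis as stated: 500.0 t — deltas are rounding alone).
Summing the batch: Σ batch = 529.3 t; LOI removed, Σ of batch·LOI: 29.30 t; yield: glass divided by total = 94.46%.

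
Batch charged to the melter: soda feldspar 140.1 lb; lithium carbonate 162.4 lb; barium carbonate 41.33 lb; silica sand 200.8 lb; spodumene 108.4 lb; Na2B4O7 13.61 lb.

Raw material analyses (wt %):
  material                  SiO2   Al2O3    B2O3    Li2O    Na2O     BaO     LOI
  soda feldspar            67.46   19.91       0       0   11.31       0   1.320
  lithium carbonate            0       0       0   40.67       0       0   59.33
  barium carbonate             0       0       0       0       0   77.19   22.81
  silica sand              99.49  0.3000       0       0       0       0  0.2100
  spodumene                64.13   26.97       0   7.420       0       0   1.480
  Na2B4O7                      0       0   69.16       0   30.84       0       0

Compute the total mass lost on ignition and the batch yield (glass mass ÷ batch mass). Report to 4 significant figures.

LOI loss = 109.7 lb; glass = 557.0 lb; yield = 83.55%

Values along the way are shown, rounded to 4 significant figures, in the working. Full float precision is held through the solve — a single rounding yields each reported figure; derived quantities are rebuilt at full float precision (the totals, six oxide percentages, yield, net glass mass, ignition loss) from the batch weights at 557.0 lb of glass as given in the problem or answer text.
LOI of each material in turn:
  soda feldspar: 140.1 × 0.01320 = 1.849 lb
  lithium carbonate: 162.4 × 0.5933 = 96.35 lb
  barium carbonate: 41.33 × 0.2281 = 9.427 lb
  silica sand: 200.8 × 0.002100 = 0.4217 lb
  spodumene: 108.4 × 0.01480 = 1.604 lb
  Na2B4O7: 13.61 × 0 = 0 lb
Total LOI = 109.7 lb
Glass = batch − LOI = 666.6 − 109.7 = 557.0 lb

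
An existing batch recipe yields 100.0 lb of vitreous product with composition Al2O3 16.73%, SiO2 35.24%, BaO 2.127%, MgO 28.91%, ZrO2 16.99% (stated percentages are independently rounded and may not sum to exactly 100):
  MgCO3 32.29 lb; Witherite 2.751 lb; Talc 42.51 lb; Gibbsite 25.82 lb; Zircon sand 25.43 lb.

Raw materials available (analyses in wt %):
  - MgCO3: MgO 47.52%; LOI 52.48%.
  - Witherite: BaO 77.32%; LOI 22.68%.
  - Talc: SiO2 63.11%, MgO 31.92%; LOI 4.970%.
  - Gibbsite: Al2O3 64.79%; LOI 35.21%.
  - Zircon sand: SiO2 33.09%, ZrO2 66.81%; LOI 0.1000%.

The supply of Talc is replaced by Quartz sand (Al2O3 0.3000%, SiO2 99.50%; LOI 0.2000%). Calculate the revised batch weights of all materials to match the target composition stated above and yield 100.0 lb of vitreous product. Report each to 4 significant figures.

All internal work keeps full float precision through the solve — mid-chain values are printed with 4-significant-figure rounding between the steps. Each reported number is rounded exactly once. All derived quantities are computed in exact precision (LOI, glass mass, the totals, yield, five oxide percentages) from the weighed amounts on 100.0 lb of glass as written in either problem or answer.
The oxide mass targets at 100.0 lb vitreous product:
  Al2O3: 16.73% × 100.0 = 16.73 lb
  SiO2: 35.24% × 100.0 = 35.24 lb
  BaO: 2.127% × 100.0 = 2.127 lb
  MgO: 28.91% × 100.0 = 28.91 lb
  ZrO2: 16.99% × 100.0 = 16.99 lb
A balance pass over the oxides, with the batch weights as given, at the basis given (sum by sum, the targets are met inside rounding margins):
  Al2O3: 26.96·0.003000 + 25.70·0.6479 = 16.73 lb (target 16.73 lb)
  SiO2: 26.96·0.9950 + 25.43·0.3309 = 35.24 lb (target 35.24 lb)
  BaO: 2.751·0.7732 = 2.127 lb (target 2.127 lb)
  MgO: 60.84·0.4752 = 28.91 lb (target 28.91 lb)
  ZrO2: 25.43·0.6681 = 16.99 lb (target 16.99 lb)
Glass-mass closure: batch Σ − ignition loss = 100.0 lb (targets for the oxides total 100.0 lb; with the basis standing at 100.0 lb — rounding explains the deltas).
Total batch = Σ batch = 141.7 lb; loss to ignition Σ batch·LOI = 41.68 lb; yield: glass divided by total = 70.58%.

Revised batch per 100.0 lb vitreous product:
  MgCO3: 60.84 lb
  Witherite: 2.751 lb
  Quartz sand: 26.96 lb
  Gibbsite: 25.70 lb
  Zircon sand: 25.43 lb
Total batch = 141.7 lb; LOI loss = 41.68 lb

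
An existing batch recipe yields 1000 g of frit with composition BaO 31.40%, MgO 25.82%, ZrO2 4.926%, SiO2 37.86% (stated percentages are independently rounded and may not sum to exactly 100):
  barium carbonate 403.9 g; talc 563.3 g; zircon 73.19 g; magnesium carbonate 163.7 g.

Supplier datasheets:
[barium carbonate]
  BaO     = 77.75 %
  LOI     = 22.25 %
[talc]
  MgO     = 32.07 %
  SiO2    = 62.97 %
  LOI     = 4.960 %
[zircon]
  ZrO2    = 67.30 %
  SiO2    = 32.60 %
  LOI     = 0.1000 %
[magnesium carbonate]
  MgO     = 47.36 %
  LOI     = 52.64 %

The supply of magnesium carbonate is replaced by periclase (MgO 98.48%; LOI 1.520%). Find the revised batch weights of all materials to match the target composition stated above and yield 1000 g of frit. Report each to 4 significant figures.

Revised batch per 1000 g frit:
  barium carbonate: 403.9 g
  talc: 563.3 g
  zircon: 73.19 g
  periclase: 78.73 g
Total batch = 1119 g; LOI loss = 119.1 g

The intermediate values are displayed rounded off to 4 significant digits between the steps; the whole derivation keeps exact precision at every stage — a single rounding finalizes each reported figure; the derived quantities, which include LOI, glass mass, yield, totals, four oxide percentages, are re-derived at exact precision, exactly as printed in the problem or answer text, from the batch weights for 1000 g of glass.
Target oxide masses per 1000 g frit:
  BaO: 31.40% × 1000 = 314.0 g
  MgO: 25.82% × 1000 = 258.2 g
  ZrO2: 4.926% × 1000 = 49.26 g
  SiO2: 37.86% × 1000 = 378.6 g
Mass-balance tally per oxide from the weights as reported, on the stated basis (oxide sums agree with the targets within answer rounding):
  BaO: 403.9·0.7775 = 314.0 g (target 314.0 g)
  MgO: 563.3·0.3207 + 78.73·0.9848 = 258.2 g (target 258.2 g)
  ZrO2: 73.19·0.6730 = 49.26 g (target 49.26 g)
  SiO2: 563.3·0.6297 + 73.19·0.3260 = 378.6 g (target 378.6 g)
Auditing the glass mass value: batch total minus LOI = 1000 g (oxide target masses add up to 1000 g; against the stated basis, 1000 g — gaps are rounding artifacts).
Batch total: Σ batch = 1119 g; the LOI term Σ batch·LOI equals 119.1 g; yield: glass divided by total = 89.36%.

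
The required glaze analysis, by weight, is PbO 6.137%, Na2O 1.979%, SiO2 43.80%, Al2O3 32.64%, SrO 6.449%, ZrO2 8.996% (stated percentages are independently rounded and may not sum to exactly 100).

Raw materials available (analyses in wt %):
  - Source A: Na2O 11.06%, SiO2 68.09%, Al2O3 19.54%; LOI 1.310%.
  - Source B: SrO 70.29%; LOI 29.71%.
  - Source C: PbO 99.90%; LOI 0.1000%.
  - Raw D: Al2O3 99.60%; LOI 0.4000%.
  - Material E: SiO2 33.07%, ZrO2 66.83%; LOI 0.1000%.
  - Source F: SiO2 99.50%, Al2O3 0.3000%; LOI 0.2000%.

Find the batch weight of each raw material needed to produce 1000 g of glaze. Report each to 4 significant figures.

All arithmetic holds full precision through every step; the intermediate values are shown, rounded to four significant digits, on the page. Each reported number is rounded exactly once — all derived quantities are rebuilt at full float precision (six oxide percentages, ignition loss, net glass mass, totals, yield) starting from the weights at 1000 g of glass as written in question or answer.
Oxide mass targets, per 1000 g glaze:
  PbO: 6.137% × 1000 = 61.37 g
  Na2O: 1.979% × 1000 = 19.79 g
  SiO2: 43.80% × 1000 = 438.0 g
  Al2O3: 32.64% × 1000 = 326.4 g
  SrO: 6.449% × 1000 = 64.49 g
  ZrO2: 8.996% × 1000 = 89.96 g
Oxide-by-oxide audit working from each reported weight, under the basis named above (each sum matches its target mass modulo rounding of the values):
  PbO: 61.43·0.9990 = 61.37 g (target 61.37 g)
  Na2O: 178.9·0.1106 = 19.79 g (target 19.79 g)
  SiO2: 178.9·0.6809 + 134.6·0.3307 + 273.0·0.9950 = 438.0 g (target 438.0 g)
  Al2O3: 178.9·0.1954 + 291.8·0.9960 + 273.0·0.003000 = 326.4 g (target 326.4 g)
  SrO: 91.75·0.7029 = 64.49 g (target 64.49 g)
  ZrO2: 134.6·0.6683 = 89.95 g (target 89.96 g)
Auditing the glass mass value: total batch − LOI = 1000 g (the targets, summed, come to 1000 g; the stated basis being 1000 g — any gap is answer rounding).
Adding the batch up: Σ batch = 1031 g; Σ batch·LOI gives LOI loss = 31.51 g; as yield: glass ÷ batch → 96.94%.

Batch per 1000 g glaze:
  Source A: 178.9 g
  Source B: 91.75 g
  Source C: 61.43 g
  Raw D: 291.8 g
  Material E: 134.6 g
  Source F: 273.0 g
Total batch = 1031 g; LOI loss = 31.51 g; yield = 96.94%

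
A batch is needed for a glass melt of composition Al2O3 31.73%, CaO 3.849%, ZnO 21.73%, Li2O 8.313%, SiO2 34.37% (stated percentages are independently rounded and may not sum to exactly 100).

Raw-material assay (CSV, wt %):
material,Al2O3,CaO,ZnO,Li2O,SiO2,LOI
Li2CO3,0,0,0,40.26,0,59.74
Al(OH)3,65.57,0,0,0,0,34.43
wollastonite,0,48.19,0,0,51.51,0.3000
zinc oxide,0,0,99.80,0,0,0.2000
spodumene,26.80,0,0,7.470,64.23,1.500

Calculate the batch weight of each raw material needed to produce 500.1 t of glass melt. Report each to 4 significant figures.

Every computation maintains full float precision in all steps; in-progress results are printed rounded to 4 significant figures between the steps — exactly one rounding lands on each reported number. The derived quantities (LOI, the yield, totals, glass mass, five oxide percentages) are computed from the batch weights for 500.1 t of glass at full float precision exactly as printed in the problem or answer text.
The oxide mass targets at 500.1 t glass melt:
  Al2O3: 31.73% × 500.1 = 158.7 t
  CaO: 3.849% × 500.1 = 19.25 t
  ZnO: 21.73% × 500.1 = 108.7 t
  Li2O: 8.313% × 500.1 = 41.57 t
  SiO2: 34.37% × 500.1 = 171.9 t
Checking each oxide sum working from each reported weight, on the stated basis (target by target, the sums agree inside rounding margins):
  Al2O3: 145.7·0.6557 + 235.6·0.2680 = 158.7 t (target 158.7 t)
  CaO: 39.94·0.4819 = 19.25 t (target 19.25 t)
  ZnO: 108.9·0.9980 = 108.7 t (target 108.7 t)
  Li2O: 59.55·0.4026 + 235.6·0.07470 = 41.57 t (target 41.57 t)
  SiO2: 39.94·0.5151 + 235.6·0.6423 = 171.9 t (target 171.9 t)
The glass-mass cross-check: total charge less LOI = 500.1 t (summing oxide targets gives 500.1 t; basis as stated: 500.1 t — differing by rounding only).
Summing the batch: Σ batch = 589.7 t; the LOI term Σ batch·LOI equals 89.61 t; yield = glass ÷ total batch = 84.80%.

Batch per 500.1 t glass melt:
  Li2CO3: 59.55 t
  Al(OH)3: 145.7 t
  wollastonite: 39.94 t
  zinc oxide: 108.9 t
  spodumene: 235.6 t
Total batch = 589.7 t; LOI loss = 89.61 t; yield = 84.80%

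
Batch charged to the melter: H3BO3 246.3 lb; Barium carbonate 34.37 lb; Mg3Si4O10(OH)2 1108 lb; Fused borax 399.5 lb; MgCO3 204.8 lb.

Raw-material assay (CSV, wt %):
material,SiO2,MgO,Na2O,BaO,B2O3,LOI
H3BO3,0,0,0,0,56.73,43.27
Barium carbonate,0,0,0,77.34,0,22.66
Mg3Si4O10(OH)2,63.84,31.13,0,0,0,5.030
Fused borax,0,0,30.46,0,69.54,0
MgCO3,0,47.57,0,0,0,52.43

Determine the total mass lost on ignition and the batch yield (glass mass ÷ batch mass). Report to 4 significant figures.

LOI loss = 277.5 lb; glass = 1715 lb; yield = 86.08%

Mid-chain values are rounded off to 4 significant figures when displayed. Full float precision is maintained at all times — exactly one rounding lands on every reported number. Derived quantities (ignition loss, totals, the five compositions, glass mass, the yield) are re-derived from the weighed amounts per 1715 lb of glass at full float precision, precisely as stated by the question or the answer.
Each material's LOI contribution:
  H3BO3: 246.3 × 0.4327 = 106.6 lb
  Barium carbonate: 34.37 × 0.2266 = 7.788 lb
  Mg3Si4O10(OH)2: 1108 × 0.05030 = 55.73 lb
  Fused borax: 399.5 × 0 = 0 lb
  MgCO3: 204.8 × 0.5243 = 107.4 lb
Total LOI = 277.5 lb
Glass = batch − LOI = 1993 − 277.5 = 1715 lb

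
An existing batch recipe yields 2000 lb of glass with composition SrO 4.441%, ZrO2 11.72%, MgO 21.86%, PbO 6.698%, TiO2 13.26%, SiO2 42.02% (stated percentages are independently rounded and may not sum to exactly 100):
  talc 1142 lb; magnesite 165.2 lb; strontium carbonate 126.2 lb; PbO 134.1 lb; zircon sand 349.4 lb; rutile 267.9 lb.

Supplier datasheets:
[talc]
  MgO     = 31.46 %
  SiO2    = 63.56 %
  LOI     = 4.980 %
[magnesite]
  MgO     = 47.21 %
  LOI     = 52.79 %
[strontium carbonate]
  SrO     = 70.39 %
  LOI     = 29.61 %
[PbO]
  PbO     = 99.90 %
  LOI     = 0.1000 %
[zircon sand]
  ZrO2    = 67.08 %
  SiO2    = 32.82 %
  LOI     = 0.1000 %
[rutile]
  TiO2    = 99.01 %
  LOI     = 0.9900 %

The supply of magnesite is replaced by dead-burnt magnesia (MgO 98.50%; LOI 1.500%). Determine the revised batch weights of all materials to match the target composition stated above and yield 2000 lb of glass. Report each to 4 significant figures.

Revised batch per 2000 lb glass:
  talc: 1142 lb
  dead-burnt magnesia: 79.18 lb
  strontium carbonate: 126.2 lb
  PbO: 134.1 lb
  zircon sand: 349.4 lb
  rutile: 267.9 lb
Total batch = 2099 lb; LOI loss = 98.56 lb

Working values are displayed, rounded to four significant digits, in the printout — full precision is held from start to finish — each reported value carries a single rounding. The derived quantities are carried in full precision (yield, the six compositions, totals, LOI, net glass mass) using the weight values on 2000 lb of glass, precisely as stated by question or answer.
Oxide mass targets, per 2000 lb glass:
  SrO: 4.441% × 2000 = 88.82 lb
  ZrO2: 11.72% × 2000 = 234.4 lb
  MgO: 21.86% × 2000 = 437.2 lb
  PbO: 6.698% × 2000 = 134.0 lb
  TiO2: 13.26% × 2000 = 265.2 lb
  SiO2: 42.02% × 2000 = 840.4 lb
Oxide-by-oxide audit working from each reported weight, versus the basis set out (delivered sums recover each target exact up to rounding of places):
  SrO: 126.2·0.7039 = 88.83 lb (target 88.82 lb)
  ZrO2: 349.4·0.6708 = 234.4 lb (target 234.4 lb)
  MgO: 1142·0.3146 + 79.18·0.9850 = 437.3 lb (target 437.2 lb)
  PbO: 134.1·0.9990 = 134.0 lb (target 134.0 lb)
  TiO2: 267.9·0.9901 = 265.2 lb (target 265.2 lb)
  SiO2: 1142·0.6356 + 349.4·0.3282 = 840.5 lb (target 840.4 lb)
Glass mass check: batch Σ − ignition loss = 2000 lb (the Σ of target masses is 2000 lb; stated basis 2000 lb — gaps are rounding artifacts).
Total batch = Σ batch = 2099 lb; loss to ignition Σ batch·LOI = 98.56 lb; glass ÷ batch gives a yield of 95.30%.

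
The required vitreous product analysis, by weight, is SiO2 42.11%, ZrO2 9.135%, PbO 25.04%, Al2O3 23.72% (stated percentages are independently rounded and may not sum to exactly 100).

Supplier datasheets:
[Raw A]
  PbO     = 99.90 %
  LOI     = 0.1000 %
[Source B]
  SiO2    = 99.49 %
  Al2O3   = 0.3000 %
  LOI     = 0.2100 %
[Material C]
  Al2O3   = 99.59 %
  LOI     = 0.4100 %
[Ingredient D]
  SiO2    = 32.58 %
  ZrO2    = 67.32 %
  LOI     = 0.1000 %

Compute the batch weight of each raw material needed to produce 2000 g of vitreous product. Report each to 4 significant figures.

Batch per 2000 g vitreous product:
  Raw A: 501.3 g
  Source B: 757.6 g
  Material C: 474.1 g
  Ingredient D: 271.4 g
Total batch = 2004 g; LOI loss = 4.307 g; yield = 99.79%

Working values appear, with 4-significant-digit rounding, at each printed step. Exact precision is maintained at each step; exactly one rounding lands on each reported number — all derived quantities (the totals, net glass mass, four oxide percentages, yield, LOI) are rebuilt in full precision from the weighed amounts on 2000 g of glass precisely as stated by the problem or answer text.
Oxide mass targets, per 2000 g vitreous product:
  SiO2: 42.11% × 2000 = 842.2 g
  ZrO2: 9.135% × 2000 = 182.7 g
  PbO: 25.04% × 2000 = 500.8 g
  Al2O3: 23.72% × 2000 = 474.4 g
Sums-versus-targets review working from each reported weight, relative to the basis at hand (each sum matches its target mass exact up to rounding of places):
  SiO2: 757.6·0.9949 + 271.4·0.3258 = 842.2 g (target 842.2 g)
  ZrO2: 271.4·0.6732 = 182.7 g (target 182.7 g)
  PbO: 501.3·0.9990 = 500.8 g (target 500.8 g)
  Al2O3: 757.6·0.003000 + 474.1·0.9959 = 474.4 g (target 474.4 g)
Mass balance on the glass: net batch after ignition = 2000 g (summing oxide targets gives 2000 g; with the basis standing at 2000 g — gaps are rounding artifacts).
Batch grand total — Σ batch = 2004 g; Σ batch·LOI gives LOI loss = 4.307 g; yield = glass ÷ total batch = 99.79%.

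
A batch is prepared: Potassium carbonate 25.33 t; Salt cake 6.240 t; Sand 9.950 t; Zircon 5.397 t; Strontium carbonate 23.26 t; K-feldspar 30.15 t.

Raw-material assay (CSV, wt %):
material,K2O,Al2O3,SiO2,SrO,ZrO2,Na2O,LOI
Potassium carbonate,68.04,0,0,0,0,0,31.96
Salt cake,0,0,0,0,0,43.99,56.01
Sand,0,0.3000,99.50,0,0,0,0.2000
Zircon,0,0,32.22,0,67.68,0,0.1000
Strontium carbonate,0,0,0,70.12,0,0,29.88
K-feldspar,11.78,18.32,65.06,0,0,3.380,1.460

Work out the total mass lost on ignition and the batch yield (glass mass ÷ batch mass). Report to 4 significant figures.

LOI loss = 19.01 t; glass = 81.32 t; yield = 81.06%

Intermediates are shown (rounded to 4 significant figures) within the worked lines; all arithmetic holds exact precision in every operation. Every reported result carries a single rounding — the derived quantities (LOI, net glass mass, the yield, totals, the six compositions) are recomputed in exact precision starting from the weights at 81.32 t of glass as set out in the problem or answer text.
Loss on ignition, line by line:
  Potassium carbonate: 25.33 × 0.3196 = 8.095 t
  Salt cake: 6.240 × 0.5601 = 3.495 t
  Sand: 9.950 × 0.002000 = 0.01990 t
  Zircon: 5.397 × 0.001000 = 0.005397 t
  Strontium carbonate: 23.26 × 0.2988 = 6.950 t
  K-feldspar: 30.15 × 0.01460 = 0.4402 t
Total LOI = 19.01 t
Glass = batch − LOI = 100.3 − 19.01 = 81.32 t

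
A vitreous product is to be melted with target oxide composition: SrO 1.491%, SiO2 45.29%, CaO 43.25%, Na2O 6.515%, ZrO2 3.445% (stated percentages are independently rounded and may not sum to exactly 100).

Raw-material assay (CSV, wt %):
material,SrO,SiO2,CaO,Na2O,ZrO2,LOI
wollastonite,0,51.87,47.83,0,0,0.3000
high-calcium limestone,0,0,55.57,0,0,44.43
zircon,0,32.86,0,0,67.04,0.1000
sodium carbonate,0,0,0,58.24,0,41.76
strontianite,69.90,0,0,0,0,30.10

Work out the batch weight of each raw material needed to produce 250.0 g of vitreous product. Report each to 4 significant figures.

All arithmetic holds full float precision at each step. Intermediates are printed (rounded to four significant figures) in the printout; each reported value is rounded just once; all derived quantities, which include five oxide percentages, LOI, glass mass, yield, the totals, are carried in full float precision, exactly as printed in the problem or the answer, from the batch weights at 250.0 g of glass.
Target masses of each oxide per 250.0 g vitreous product:
  SrO: 1.491% × 250.0 = 3.728 g
  SiO2: 45.29% × 250.0 = 113.2 g
  CaO: 43.25% × 250.0 = 108.1 g
  Na2O: 6.515% × 250.0 = 16.29 g
  ZrO2: 3.445% × 250.0 = 8.612 g
Per-oxide balance check on the weights just shown, on the stated basis (sum by sum, the targets are met given rounding of the digits):
  SrO: 5.333·0.6990 = 3.728 g (target 3.728 g)
  SiO2: 210.1·0.5187 + 12.85·0.3286 = 113.2 g (target 113.2 g)
  CaO: 210.1·0.4783 + 13.70·0.5557 = 108.1 g (target 108.1 g)
  Na2O: 27.97·0.5824 = 16.29 g (target 16.29 g)
  ZrO2: 12.85·0.6704 = 8.615 g (target 8.612 g)
The glass-mass cross-check: the batch minus its LOI: 249.9 g (summing oxide targets gives 250.0 g; versus the stated basis of 250.0 g — rounding explains the deltas).
Whole-batch sum: Σ batch = 270.0 g; the LOI term Σ batch·LOI equals 20.02 g; yield = glass ÷ total batch = 92.59%.

Batch per 250.0 g vitreous product:
  wollastonite: 210.1 g
  high-calcium limestone: 13.70 g
  zircon: 12.85 g
  sodium carbonate: 27.97 g
  strontianite: 5.333 g
Total batch = 270.0 g; LOI loss = 20.02 g; yield = 92.59%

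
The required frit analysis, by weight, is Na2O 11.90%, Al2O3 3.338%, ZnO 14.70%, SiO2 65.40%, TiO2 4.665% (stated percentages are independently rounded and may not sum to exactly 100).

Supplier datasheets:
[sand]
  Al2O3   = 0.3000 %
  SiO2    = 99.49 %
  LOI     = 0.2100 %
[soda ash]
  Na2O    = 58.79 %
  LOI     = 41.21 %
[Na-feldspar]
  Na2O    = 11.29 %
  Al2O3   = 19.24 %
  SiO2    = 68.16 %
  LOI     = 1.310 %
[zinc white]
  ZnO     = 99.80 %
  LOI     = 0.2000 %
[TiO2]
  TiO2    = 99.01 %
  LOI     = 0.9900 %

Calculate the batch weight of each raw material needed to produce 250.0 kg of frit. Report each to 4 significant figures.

Intermediates appear, with 4-significant-figure rounding, when written out; the whole derivation maintains full float precision from first step to last. Exactly one rounding is applied to each reported result. All derived quantities, including ignition loss, the yield, net glass mass, five oxide percentages, totals, are rebuilt from the weighed amounts per 250.0 kg of glass at exact precision, as quoted within either problem or answer.
Oxide mass targets, per 250.0 kg frit:
  Na2O: 11.90% × 250.0 = 29.75 kg
  Al2O3: 3.338% × 250.0 = 8.345 kg
  ZnO: 14.70% × 250.0 = 36.75 kg
  SiO2: 65.40% × 250.0 = 163.5 kg
  TiO2: 4.665% × 250.0 = 11.66 kg
Per-oxide balance check working from each reported weight, against the basis in use (each sum matches its target mass given rounding of the digits):
  Na2O: 42.68·0.5879 + 41.25·0.1129 = 29.75 kg (target 29.75 kg)
  Al2O3: 136.1·0.003000 + 41.25·0.1924 = 8.345 kg (target 8.345 kg)
  ZnO: 36.82·0.9980 = 36.75 kg (target 36.75 kg)
  SiO2: 136.1·0.9949 + 41.25·0.6816 = 163.5 kg (target 163.5 kg)
  TiO2: 11.78·0.9901 = 11.66 kg (target 11.66 kg)
Glass-mass closure: whole batch net of LOI = 250.0 kg (summing oxide targets gives 250.0 kg; versus the stated basis of 250.0 kg — differing by rounding only).
Batch total: Σ batch = 268.6 kg; ignition loss, Σ(batch × LOI) = 18.60 kg; as yield: glass ÷ batch → 93.07%.

Batch per 250.0 kg frit:
  sand: 136.1 kg
  soda ash: 42.68 kg
  Na-feldspar: 41.25 kg
  zinc white: 36.82 kg
  TiO2: 11.78 kg
Total batch = 268.6 kg; LOI loss = 18.60 kg; yield = 93.07%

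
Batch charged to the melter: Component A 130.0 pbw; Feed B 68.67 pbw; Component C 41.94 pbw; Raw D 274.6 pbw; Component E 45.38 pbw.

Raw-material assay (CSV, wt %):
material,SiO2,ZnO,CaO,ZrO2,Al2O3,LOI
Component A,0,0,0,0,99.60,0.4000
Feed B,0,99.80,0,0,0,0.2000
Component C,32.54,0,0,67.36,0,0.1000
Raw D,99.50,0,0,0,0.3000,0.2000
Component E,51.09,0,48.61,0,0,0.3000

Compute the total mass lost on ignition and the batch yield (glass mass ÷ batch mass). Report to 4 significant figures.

LOI loss = 1.385 pbw; glass = 559.2 pbw; yield = 99.75%

Mid-chain values are printed with 4-significant-figure rounding between the steps. Every computation runs at full precision at every stage — each reported result undergoes a single rounding. The derived quantities are carried in full float precision (five oxide percentages, glass mass, yield, the totals, LOI) from the weighed amounts on 559.2 pbw of glass as written in question or answer.
LOI of each material in turn:
  Component A: 130.0 × 0.004000 = 0.5200 pbw
  Feed B: 68.67 × 0.002000 = 0.1373 pbw
  Component C: 41.94 × 0.001000 = 0.04194 pbw
  Raw D: 274.6 × 0.002000 = 0.5492 pbw
  Component E: 45.38 × 0.003000 = 0.1361 pbw
Total LOI = 1.385 pbw
Glass = batch − LOI = 560.6 − 1.385 = 559.2 pbw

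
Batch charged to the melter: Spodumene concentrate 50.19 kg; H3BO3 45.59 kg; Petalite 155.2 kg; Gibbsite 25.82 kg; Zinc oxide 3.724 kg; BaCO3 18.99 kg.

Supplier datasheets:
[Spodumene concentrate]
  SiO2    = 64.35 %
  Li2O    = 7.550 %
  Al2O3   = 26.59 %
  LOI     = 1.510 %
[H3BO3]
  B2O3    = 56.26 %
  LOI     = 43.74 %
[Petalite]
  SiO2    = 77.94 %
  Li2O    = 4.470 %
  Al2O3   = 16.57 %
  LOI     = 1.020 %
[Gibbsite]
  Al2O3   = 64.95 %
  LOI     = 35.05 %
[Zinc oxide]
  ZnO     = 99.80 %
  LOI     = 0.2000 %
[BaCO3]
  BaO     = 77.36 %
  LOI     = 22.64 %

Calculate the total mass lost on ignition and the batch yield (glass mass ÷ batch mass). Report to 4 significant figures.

Full float precision is carried in every operation. Values along the way are shown rounded to four significant digits between the steps; each reported value takes a single rounding — all derived quantities (the totals, the six compositions, LOI, the yield, net glass mass) are carried in exact precision from the weighed amounts at 263.9 kg of glass exactly as shown in either problem or answer.
Per-material ignition loss:
  Spodumene concentrate: 50.19 × 0.01510 = 0.7579 kg
  H3BO3: 45.59 × 0.4374 = 19.94 kg
  Petalite: 155.2 × 0.01020 = 1.583 kg
  Gibbsite: 25.82 × 0.3505 = 9.050 kg
  Zinc oxide: 3.724 × 0.002000 = 0.007448 kg
  BaCO3: 18.99 × 0.2264 = 4.299 kg
Total LOI = 35.64 kg
Glass = batch − LOI = 299.5 − 35.64 = 263.9 kg

LOI loss = 35.64 kg; glass = 263.9 kg; yield = 88.10%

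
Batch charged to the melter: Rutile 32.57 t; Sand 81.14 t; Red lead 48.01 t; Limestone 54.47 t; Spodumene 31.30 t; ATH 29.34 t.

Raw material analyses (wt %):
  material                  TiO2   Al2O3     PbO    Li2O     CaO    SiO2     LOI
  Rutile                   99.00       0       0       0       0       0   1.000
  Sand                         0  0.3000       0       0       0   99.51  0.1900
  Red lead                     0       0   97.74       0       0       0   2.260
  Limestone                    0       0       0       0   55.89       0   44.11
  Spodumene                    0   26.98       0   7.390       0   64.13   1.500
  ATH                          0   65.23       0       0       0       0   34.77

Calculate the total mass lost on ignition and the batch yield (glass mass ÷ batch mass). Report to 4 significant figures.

Intermediates are printed (rounded to 4 significant digits) between the steps; the working math holds full precision from first step to last. Each reported value is rounded a single time. All derived quantities (totals, six oxide percentages, ignition loss, net glass mass, yield) are computed in full float precision from the batch weights for 240.6 t of glass as they appear in the question or the answer.
Per-material ignition loss:
  Rutile: 32.57 × 0.01000 = 0.3257 t
  Sand: 81.14 × 0.001900 = 0.1542 t
  Red lead: 48.01 × 0.02260 = 1.085 t
  Limestone: 54.47 × 0.4411 = 24.03 t
  Spodumene: 31.30 × 0.01500 = 0.4695 t
  ATH: 29.34 × 0.3477 = 10.20 t
Total LOI = 36.26 t
Glass = batch − LOI = 276.8 − 36.26 = 240.6 t

LOI loss = 36.26 t; glass = 240.6 t; yield = 86.90%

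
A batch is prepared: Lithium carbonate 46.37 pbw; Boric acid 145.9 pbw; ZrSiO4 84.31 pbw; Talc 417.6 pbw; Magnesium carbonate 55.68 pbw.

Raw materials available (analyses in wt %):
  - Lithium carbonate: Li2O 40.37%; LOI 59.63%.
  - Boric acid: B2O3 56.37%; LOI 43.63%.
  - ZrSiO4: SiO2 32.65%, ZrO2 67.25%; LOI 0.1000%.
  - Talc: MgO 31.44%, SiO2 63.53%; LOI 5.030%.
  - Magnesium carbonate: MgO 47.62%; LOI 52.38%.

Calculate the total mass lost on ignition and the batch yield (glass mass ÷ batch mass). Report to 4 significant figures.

The intermediate values are printed rounded to 4 significant digits within the worked lines; all internal work carries full precision in every operation — each reported figure is rounded just once. All derived quantities (five oxide percentages, the totals, LOI, the yield, net glass mass) are carried at exact precision using the weight values on 608.3 pbw of glass, as given in question or answer.
Each material's LOI contribution:
  Lithium carbonate: 46.37 × 0.5963 = 27.65 pbw
  Boric acid: 145.9 × 0.4363 = 63.66 pbw
  ZrSiO4: 84.31 × 0.001000 = 0.08431 pbw
  Talc: 417.6 × 0.05030 = 21.01 pbw
  Magnesium carbonate: 55.68 × 0.5238 = 29.17 pbw
Total LOI = 141.6 pbw
Glass = batch − LOI = 749.9 − 141.6 = 608.3 pbw

LOI loss = 141.6 pbw; glass = 608.3 pbw; yield = 81.12%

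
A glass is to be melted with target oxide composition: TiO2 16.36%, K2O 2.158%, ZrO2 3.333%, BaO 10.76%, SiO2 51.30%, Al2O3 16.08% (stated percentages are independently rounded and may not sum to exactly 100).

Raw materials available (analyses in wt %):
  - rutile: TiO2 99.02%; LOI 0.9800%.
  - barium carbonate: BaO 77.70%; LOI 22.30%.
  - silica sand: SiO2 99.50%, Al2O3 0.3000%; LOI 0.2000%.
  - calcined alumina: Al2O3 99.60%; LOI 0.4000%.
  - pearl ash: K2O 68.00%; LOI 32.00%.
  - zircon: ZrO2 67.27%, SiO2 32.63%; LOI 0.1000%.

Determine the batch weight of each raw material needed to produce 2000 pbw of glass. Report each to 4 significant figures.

The intermediate values appear, rounded to 4 significant figures, in the working. Exact precision is held end to end; a single rounding finalizes every reported value; the derived quantities are computed from the weighed amounts for 2000 pbw of glass in exact precision (yield, the six compositions, ignition loss, the totals, net glass mass), as they appear in the problem or answer text.
Oxide-by-oxide targets in 2000 pbw glass:
  TiO2: 16.36% × 2000 = 327.2 pbw
  K2O: 2.158% × 2000 = 43.16 pbw
  ZrO2: 3.333% × 2000 = 66.66 pbw
  BaO: 10.76% × 2000 = 215.2 pbw
  SiO2: 51.30% × 2000 = 1026 pbw
  Al2O3: 16.08% × 2000 = 321.6 pbw
A balance pass over the oxides, using the reported weights, under the basis named above (every target is met by its sum inside rounding margins):
  TiO2: 330.4·0.9902 = 327.2 pbw (target 327.2 pbw)
  K2O: 63.47·0.6800 = 43.16 pbw (target 43.16 pbw)
  ZrO2: 99.09·0.6727 = 66.66 pbw (target 66.66 pbw)
  BaO: 277.0·0.7770 = 215.2 pbw (target 215.2 pbw)
  SiO2: 998.7·0.9950 + 99.09·0.3263 = 1026 pbw (target 1026 pbw)
  Al2O3: 998.7·0.003000 + 319.9·0.9960 = 321.6 pbw (target 321.6 pbw)
Glass-mass closure: whole batch net of LOI = 2000 pbw (summing oxide targets gives 2000 pbw; stated basis 2000 pbw — rounding explains the deltas).
Whole-batch sum: Σ batch = 2089 pbw; LOI loss = Σ batch·LOI = 88.70 pbw; as yield: glass ÷ batch → 95.75%.

Batch per 2000 pbw glass:
  rutile: 330.4 pbw
  barium carbonate: 277.0 pbw
  silica sand: 998.7 pbw
  calcined alumina: 319.9 pbw
  pearl ash: 63.47 pbw
  zircon: 99.09 pbw
Total batch = 2089 pbw; LOI loss = 88.70 pbw; yield = 95.75%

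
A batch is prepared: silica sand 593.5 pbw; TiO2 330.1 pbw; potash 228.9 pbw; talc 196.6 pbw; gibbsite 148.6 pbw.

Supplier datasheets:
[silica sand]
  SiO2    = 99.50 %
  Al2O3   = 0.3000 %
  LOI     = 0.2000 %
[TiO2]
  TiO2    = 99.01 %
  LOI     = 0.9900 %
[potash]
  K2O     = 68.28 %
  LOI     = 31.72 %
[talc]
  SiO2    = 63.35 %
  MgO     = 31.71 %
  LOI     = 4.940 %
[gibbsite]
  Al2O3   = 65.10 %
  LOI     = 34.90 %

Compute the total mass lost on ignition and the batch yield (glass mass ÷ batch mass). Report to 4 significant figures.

In-progress results appear rounded to four significant digits on the page — the whole derivation runs at full float precision at all times. A single rounding yields each reported value. All derived quantities (totals, glass mass, five oxide percentages, yield, LOI) are recomputed using the weight values for 1359 pbw of glass at full float precision exactly as shown in the problem or the answer.
Ignition loss by material:
  silica sand: 593.5 × 0.002000 = 1.187 pbw
  TiO2: 330.1 × 0.009900 = 3.268 pbw
  potash: 228.9 × 0.3172 = 72.61 pbw
  talc: 196.6 × 0.04940 = 9.712 pbw
  gibbsite: 148.6 × 0.3490 = 51.86 pbw
Total LOI = 138.6 pbw
Glass = batch − LOI = 1498 − 138.6 = 1359 pbw

LOI loss = 138.6 pbw; glass = 1359 pbw; yield = 90.74%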